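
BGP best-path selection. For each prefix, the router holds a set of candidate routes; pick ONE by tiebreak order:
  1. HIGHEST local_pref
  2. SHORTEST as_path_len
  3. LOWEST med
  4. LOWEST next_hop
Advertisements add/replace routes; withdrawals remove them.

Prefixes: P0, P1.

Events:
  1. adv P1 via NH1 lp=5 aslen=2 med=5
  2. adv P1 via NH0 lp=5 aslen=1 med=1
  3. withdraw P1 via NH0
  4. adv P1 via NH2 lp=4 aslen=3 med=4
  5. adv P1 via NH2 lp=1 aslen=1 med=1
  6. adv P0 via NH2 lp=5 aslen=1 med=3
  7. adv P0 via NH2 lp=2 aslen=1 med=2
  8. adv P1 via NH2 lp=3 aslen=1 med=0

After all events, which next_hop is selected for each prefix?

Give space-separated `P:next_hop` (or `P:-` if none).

Answer: P0:NH2 P1:NH1

Derivation:
Op 1: best P0=- P1=NH1
Op 2: best P0=- P1=NH0
Op 3: best P0=- P1=NH1
Op 4: best P0=- P1=NH1
Op 5: best P0=- P1=NH1
Op 6: best P0=NH2 P1=NH1
Op 7: best P0=NH2 P1=NH1
Op 8: best P0=NH2 P1=NH1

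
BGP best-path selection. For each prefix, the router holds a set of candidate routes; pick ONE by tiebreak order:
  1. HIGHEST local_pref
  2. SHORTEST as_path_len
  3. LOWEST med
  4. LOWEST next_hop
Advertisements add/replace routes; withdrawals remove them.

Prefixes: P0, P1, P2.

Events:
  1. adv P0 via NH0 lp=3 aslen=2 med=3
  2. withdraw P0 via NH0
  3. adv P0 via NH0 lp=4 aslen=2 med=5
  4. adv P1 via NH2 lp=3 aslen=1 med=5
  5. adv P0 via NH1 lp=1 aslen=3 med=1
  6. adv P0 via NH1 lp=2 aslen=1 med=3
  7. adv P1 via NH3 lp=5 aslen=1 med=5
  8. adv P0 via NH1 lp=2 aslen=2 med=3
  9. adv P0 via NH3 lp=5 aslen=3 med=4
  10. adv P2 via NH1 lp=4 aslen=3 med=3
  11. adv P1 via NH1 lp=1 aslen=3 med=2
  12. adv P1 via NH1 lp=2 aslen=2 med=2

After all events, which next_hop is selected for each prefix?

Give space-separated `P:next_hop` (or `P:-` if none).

Op 1: best P0=NH0 P1=- P2=-
Op 2: best P0=- P1=- P2=-
Op 3: best P0=NH0 P1=- P2=-
Op 4: best P0=NH0 P1=NH2 P2=-
Op 5: best P0=NH0 P1=NH2 P2=-
Op 6: best P0=NH0 P1=NH2 P2=-
Op 7: best P0=NH0 P1=NH3 P2=-
Op 8: best P0=NH0 P1=NH3 P2=-
Op 9: best P0=NH3 P1=NH3 P2=-
Op 10: best P0=NH3 P1=NH3 P2=NH1
Op 11: best P0=NH3 P1=NH3 P2=NH1
Op 12: best P0=NH3 P1=NH3 P2=NH1

Answer: P0:NH3 P1:NH3 P2:NH1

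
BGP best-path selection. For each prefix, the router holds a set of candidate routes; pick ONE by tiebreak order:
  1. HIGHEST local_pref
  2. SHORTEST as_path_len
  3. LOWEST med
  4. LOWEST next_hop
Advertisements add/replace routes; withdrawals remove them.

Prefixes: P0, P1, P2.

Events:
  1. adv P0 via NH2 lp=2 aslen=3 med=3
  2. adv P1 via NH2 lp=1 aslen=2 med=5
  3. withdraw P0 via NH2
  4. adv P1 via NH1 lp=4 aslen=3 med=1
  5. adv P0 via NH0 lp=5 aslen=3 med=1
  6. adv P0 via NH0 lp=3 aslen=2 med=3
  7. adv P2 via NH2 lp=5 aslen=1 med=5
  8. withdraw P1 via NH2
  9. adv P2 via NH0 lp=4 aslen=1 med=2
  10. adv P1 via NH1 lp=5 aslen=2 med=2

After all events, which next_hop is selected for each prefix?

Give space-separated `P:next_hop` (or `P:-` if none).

Answer: P0:NH0 P1:NH1 P2:NH2

Derivation:
Op 1: best P0=NH2 P1=- P2=-
Op 2: best P0=NH2 P1=NH2 P2=-
Op 3: best P0=- P1=NH2 P2=-
Op 4: best P0=- P1=NH1 P2=-
Op 5: best P0=NH0 P1=NH1 P2=-
Op 6: best P0=NH0 P1=NH1 P2=-
Op 7: best P0=NH0 P1=NH1 P2=NH2
Op 8: best P0=NH0 P1=NH1 P2=NH2
Op 9: best P0=NH0 P1=NH1 P2=NH2
Op 10: best P0=NH0 P1=NH1 P2=NH2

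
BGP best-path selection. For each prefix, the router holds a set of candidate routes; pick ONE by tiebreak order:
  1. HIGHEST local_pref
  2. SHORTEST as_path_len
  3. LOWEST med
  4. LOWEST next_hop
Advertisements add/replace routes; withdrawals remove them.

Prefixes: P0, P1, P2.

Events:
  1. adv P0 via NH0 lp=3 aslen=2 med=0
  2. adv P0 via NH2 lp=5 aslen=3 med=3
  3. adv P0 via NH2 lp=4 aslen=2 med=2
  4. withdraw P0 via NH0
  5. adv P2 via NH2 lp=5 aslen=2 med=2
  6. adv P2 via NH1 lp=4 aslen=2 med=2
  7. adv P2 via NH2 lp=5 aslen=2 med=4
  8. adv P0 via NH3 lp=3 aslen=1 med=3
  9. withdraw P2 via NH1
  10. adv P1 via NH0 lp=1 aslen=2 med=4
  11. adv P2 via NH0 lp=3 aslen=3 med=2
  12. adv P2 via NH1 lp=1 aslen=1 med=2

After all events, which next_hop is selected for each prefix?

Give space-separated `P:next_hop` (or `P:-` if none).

Op 1: best P0=NH0 P1=- P2=-
Op 2: best P0=NH2 P1=- P2=-
Op 3: best P0=NH2 P1=- P2=-
Op 4: best P0=NH2 P1=- P2=-
Op 5: best P0=NH2 P1=- P2=NH2
Op 6: best P0=NH2 P1=- P2=NH2
Op 7: best P0=NH2 P1=- P2=NH2
Op 8: best P0=NH2 P1=- P2=NH2
Op 9: best P0=NH2 P1=- P2=NH2
Op 10: best P0=NH2 P1=NH0 P2=NH2
Op 11: best P0=NH2 P1=NH0 P2=NH2
Op 12: best P0=NH2 P1=NH0 P2=NH2

Answer: P0:NH2 P1:NH0 P2:NH2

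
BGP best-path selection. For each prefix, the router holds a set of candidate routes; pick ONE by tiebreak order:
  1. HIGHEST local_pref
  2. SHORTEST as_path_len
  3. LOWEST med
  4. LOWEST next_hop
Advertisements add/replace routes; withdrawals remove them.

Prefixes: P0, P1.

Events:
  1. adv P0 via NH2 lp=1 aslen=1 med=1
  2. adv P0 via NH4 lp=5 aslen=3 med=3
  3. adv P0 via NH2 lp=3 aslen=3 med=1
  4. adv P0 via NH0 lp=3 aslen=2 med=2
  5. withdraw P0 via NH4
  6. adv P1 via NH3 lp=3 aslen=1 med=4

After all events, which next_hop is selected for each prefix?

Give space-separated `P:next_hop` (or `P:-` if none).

Op 1: best P0=NH2 P1=-
Op 2: best P0=NH4 P1=-
Op 3: best P0=NH4 P1=-
Op 4: best P0=NH4 P1=-
Op 5: best P0=NH0 P1=-
Op 6: best P0=NH0 P1=NH3

Answer: P0:NH0 P1:NH3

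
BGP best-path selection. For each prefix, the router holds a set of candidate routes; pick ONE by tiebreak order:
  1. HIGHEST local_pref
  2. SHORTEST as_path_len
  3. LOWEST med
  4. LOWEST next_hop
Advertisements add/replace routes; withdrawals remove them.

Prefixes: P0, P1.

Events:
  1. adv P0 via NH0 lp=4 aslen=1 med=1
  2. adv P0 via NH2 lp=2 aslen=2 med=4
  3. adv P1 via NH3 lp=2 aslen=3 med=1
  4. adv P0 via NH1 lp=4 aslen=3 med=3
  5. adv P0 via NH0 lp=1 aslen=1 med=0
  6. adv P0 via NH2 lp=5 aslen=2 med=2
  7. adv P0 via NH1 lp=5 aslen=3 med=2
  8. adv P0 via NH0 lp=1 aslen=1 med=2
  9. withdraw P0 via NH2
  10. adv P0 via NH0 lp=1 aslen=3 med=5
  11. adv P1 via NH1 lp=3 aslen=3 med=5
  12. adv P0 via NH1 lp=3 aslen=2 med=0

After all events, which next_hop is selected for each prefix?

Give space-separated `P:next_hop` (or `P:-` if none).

Op 1: best P0=NH0 P1=-
Op 2: best P0=NH0 P1=-
Op 3: best P0=NH0 P1=NH3
Op 4: best P0=NH0 P1=NH3
Op 5: best P0=NH1 P1=NH3
Op 6: best P0=NH2 P1=NH3
Op 7: best P0=NH2 P1=NH3
Op 8: best P0=NH2 P1=NH3
Op 9: best P0=NH1 P1=NH3
Op 10: best P0=NH1 P1=NH3
Op 11: best P0=NH1 P1=NH1
Op 12: best P0=NH1 P1=NH1

Answer: P0:NH1 P1:NH1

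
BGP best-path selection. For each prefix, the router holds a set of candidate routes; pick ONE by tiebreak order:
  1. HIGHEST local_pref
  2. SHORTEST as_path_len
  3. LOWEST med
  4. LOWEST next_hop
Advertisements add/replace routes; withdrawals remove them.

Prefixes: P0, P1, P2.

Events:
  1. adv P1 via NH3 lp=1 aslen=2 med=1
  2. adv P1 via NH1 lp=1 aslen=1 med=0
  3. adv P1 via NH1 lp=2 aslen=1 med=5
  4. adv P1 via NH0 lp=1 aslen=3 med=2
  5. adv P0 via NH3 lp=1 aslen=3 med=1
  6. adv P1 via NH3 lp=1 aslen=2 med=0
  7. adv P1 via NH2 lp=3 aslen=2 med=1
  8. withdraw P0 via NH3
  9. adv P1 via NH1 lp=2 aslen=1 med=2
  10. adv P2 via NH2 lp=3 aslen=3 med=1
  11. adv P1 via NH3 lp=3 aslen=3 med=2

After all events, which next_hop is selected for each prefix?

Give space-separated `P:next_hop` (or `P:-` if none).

Answer: P0:- P1:NH2 P2:NH2

Derivation:
Op 1: best P0=- P1=NH3 P2=-
Op 2: best P0=- P1=NH1 P2=-
Op 3: best P0=- P1=NH1 P2=-
Op 4: best P0=- P1=NH1 P2=-
Op 5: best P0=NH3 P1=NH1 P2=-
Op 6: best P0=NH3 P1=NH1 P2=-
Op 7: best P0=NH3 P1=NH2 P2=-
Op 8: best P0=- P1=NH2 P2=-
Op 9: best P0=- P1=NH2 P2=-
Op 10: best P0=- P1=NH2 P2=NH2
Op 11: best P0=- P1=NH2 P2=NH2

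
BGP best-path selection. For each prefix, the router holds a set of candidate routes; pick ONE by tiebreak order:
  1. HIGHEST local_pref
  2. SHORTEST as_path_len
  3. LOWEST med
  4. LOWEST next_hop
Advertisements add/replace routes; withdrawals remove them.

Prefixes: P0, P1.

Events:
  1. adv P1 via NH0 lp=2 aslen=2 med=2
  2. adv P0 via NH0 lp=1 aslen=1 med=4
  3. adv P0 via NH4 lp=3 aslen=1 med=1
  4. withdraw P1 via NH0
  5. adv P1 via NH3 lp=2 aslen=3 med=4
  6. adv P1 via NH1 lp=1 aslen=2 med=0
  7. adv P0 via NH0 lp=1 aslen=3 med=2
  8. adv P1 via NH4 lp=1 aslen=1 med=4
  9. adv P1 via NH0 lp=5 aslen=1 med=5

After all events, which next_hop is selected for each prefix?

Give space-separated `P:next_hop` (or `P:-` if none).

Op 1: best P0=- P1=NH0
Op 2: best P0=NH0 P1=NH0
Op 3: best P0=NH4 P1=NH0
Op 4: best P0=NH4 P1=-
Op 5: best P0=NH4 P1=NH3
Op 6: best P0=NH4 P1=NH3
Op 7: best P0=NH4 P1=NH3
Op 8: best P0=NH4 P1=NH3
Op 9: best P0=NH4 P1=NH0

Answer: P0:NH4 P1:NH0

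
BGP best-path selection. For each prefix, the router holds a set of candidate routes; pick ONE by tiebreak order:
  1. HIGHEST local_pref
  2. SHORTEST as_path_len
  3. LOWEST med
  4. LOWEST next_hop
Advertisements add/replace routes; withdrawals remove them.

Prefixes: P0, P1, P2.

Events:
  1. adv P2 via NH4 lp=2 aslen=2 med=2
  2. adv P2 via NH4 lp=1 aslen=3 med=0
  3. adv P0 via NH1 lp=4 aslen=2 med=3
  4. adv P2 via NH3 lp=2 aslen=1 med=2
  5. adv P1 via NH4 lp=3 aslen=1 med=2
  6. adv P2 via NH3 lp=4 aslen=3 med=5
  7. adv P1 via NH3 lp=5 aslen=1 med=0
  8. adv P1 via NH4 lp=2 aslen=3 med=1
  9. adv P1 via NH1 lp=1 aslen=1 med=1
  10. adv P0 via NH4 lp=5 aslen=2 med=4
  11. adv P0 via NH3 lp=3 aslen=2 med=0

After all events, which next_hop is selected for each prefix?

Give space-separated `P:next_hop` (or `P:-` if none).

Answer: P0:NH4 P1:NH3 P2:NH3

Derivation:
Op 1: best P0=- P1=- P2=NH4
Op 2: best P0=- P1=- P2=NH4
Op 3: best P0=NH1 P1=- P2=NH4
Op 4: best P0=NH1 P1=- P2=NH3
Op 5: best P0=NH1 P1=NH4 P2=NH3
Op 6: best P0=NH1 P1=NH4 P2=NH3
Op 7: best P0=NH1 P1=NH3 P2=NH3
Op 8: best P0=NH1 P1=NH3 P2=NH3
Op 9: best P0=NH1 P1=NH3 P2=NH3
Op 10: best P0=NH4 P1=NH3 P2=NH3
Op 11: best P0=NH4 P1=NH3 P2=NH3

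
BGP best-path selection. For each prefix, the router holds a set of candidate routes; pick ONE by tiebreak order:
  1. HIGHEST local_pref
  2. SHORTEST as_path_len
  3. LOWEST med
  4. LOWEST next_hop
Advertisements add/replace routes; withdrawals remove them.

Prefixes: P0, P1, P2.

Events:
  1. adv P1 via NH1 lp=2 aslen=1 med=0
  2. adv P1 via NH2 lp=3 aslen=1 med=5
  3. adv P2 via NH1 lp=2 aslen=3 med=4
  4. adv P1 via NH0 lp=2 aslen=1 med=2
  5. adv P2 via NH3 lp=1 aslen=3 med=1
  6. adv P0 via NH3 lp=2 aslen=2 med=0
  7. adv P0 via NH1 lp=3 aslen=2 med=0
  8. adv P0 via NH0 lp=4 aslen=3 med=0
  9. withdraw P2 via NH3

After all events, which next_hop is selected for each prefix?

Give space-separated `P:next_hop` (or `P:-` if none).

Answer: P0:NH0 P1:NH2 P2:NH1

Derivation:
Op 1: best P0=- P1=NH1 P2=-
Op 2: best P0=- P1=NH2 P2=-
Op 3: best P0=- P1=NH2 P2=NH1
Op 4: best P0=- P1=NH2 P2=NH1
Op 5: best P0=- P1=NH2 P2=NH1
Op 6: best P0=NH3 P1=NH2 P2=NH1
Op 7: best P0=NH1 P1=NH2 P2=NH1
Op 8: best P0=NH0 P1=NH2 P2=NH1
Op 9: best P0=NH0 P1=NH2 P2=NH1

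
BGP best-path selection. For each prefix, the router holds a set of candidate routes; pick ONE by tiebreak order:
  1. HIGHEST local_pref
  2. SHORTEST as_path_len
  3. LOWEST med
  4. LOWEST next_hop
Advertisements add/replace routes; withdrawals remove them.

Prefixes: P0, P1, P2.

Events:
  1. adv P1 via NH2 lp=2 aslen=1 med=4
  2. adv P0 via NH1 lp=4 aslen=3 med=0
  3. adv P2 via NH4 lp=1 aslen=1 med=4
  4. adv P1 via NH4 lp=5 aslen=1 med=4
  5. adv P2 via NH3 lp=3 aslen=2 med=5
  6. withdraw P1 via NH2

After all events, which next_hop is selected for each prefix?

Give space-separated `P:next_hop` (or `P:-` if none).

Answer: P0:NH1 P1:NH4 P2:NH3

Derivation:
Op 1: best P0=- P1=NH2 P2=-
Op 2: best P0=NH1 P1=NH2 P2=-
Op 3: best P0=NH1 P1=NH2 P2=NH4
Op 4: best P0=NH1 P1=NH4 P2=NH4
Op 5: best P0=NH1 P1=NH4 P2=NH3
Op 6: best P0=NH1 P1=NH4 P2=NH3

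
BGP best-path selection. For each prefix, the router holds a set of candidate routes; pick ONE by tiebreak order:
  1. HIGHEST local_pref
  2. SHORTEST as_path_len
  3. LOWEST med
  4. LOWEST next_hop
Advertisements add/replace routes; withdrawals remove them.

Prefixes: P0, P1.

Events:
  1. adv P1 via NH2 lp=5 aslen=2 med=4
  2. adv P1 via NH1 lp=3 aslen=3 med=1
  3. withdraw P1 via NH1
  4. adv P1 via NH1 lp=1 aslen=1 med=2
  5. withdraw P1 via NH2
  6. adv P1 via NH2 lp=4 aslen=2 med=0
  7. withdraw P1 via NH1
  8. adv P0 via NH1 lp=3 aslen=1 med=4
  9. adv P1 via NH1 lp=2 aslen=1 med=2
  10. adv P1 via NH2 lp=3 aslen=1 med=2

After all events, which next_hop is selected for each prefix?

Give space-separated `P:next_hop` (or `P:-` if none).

Answer: P0:NH1 P1:NH2

Derivation:
Op 1: best P0=- P1=NH2
Op 2: best P0=- P1=NH2
Op 3: best P0=- P1=NH2
Op 4: best P0=- P1=NH2
Op 5: best P0=- P1=NH1
Op 6: best P0=- P1=NH2
Op 7: best P0=- P1=NH2
Op 8: best P0=NH1 P1=NH2
Op 9: best P0=NH1 P1=NH2
Op 10: best P0=NH1 P1=NH2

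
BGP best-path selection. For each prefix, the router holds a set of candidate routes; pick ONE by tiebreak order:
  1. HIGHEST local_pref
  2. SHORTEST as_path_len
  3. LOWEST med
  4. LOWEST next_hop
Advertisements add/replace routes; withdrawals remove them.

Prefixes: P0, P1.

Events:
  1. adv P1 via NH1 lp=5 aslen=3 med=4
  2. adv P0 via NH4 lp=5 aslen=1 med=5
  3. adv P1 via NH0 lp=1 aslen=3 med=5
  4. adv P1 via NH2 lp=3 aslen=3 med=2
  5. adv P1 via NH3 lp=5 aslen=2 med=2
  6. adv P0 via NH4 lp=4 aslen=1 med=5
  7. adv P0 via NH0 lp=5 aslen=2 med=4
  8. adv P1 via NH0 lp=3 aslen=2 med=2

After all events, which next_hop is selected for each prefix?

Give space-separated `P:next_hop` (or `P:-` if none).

Answer: P0:NH0 P1:NH3

Derivation:
Op 1: best P0=- P1=NH1
Op 2: best P0=NH4 P1=NH1
Op 3: best P0=NH4 P1=NH1
Op 4: best P0=NH4 P1=NH1
Op 5: best P0=NH4 P1=NH3
Op 6: best P0=NH4 P1=NH3
Op 7: best P0=NH0 P1=NH3
Op 8: best P0=NH0 P1=NH3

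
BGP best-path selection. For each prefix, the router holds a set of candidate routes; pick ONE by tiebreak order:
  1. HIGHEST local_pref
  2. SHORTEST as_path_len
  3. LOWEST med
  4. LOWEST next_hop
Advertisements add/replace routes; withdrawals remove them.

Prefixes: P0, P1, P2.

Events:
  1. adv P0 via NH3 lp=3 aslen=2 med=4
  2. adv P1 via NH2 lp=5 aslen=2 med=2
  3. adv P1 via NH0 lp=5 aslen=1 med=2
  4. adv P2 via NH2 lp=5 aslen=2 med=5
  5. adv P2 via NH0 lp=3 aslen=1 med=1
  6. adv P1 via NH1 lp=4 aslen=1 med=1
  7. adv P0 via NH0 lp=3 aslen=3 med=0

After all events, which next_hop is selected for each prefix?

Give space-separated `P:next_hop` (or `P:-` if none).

Answer: P0:NH3 P1:NH0 P2:NH2

Derivation:
Op 1: best P0=NH3 P1=- P2=-
Op 2: best P0=NH3 P1=NH2 P2=-
Op 3: best P0=NH3 P1=NH0 P2=-
Op 4: best P0=NH3 P1=NH0 P2=NH2
Op 5: best P0=NH3 P1=NH0 P2=NH2
Op 6: best P0=NH3 P1=NH0 P2=NH2
Op 7: best P0=NH3 P1=NH0 P2=NH2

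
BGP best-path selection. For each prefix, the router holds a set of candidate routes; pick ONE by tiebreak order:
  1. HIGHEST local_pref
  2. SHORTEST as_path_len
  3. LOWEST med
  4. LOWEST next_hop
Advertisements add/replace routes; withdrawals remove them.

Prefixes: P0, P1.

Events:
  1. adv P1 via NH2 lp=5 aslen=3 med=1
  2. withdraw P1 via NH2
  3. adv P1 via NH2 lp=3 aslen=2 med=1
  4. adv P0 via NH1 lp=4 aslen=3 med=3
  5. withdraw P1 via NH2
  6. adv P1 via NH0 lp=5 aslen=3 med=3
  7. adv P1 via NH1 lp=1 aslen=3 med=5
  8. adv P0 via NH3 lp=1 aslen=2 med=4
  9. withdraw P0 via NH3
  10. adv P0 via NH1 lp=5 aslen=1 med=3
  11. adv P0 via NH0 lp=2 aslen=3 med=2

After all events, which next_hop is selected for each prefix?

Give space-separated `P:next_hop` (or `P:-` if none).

Op 1: best P0=- P1=NH2
Op 2: best P0=- P1=-
Op 3: best P0=- P1=NH2
Op 4: best P0=NH1 P1=NH2
Op 5: best P0=NH1 P1=-
Op 6: best P0=NH1 P1=NH0
Op 7: best P0=NH1 P1=NH0
Op 8: best P0=NH1 P1=NH0
Op 9: best P0=NH1 P1=NH0
Op 10: best P0=NH1 P1=NH0
Op 11: best P0=NH1 P1=NH0

Answer: P0:NH1 P1:NH0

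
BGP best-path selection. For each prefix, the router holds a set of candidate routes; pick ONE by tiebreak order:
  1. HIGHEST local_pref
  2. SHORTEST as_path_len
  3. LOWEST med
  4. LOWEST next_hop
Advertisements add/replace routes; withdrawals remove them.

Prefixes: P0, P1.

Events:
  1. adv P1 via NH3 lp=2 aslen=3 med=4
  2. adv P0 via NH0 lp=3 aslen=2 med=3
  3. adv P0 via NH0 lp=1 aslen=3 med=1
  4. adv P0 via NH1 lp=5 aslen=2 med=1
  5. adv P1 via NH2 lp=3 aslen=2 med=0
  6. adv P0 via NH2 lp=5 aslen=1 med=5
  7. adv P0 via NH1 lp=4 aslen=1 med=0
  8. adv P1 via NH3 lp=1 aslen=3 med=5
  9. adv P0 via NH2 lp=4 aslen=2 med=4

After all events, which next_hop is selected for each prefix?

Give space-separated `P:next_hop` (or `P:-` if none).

Op 1: best P0=- P1=NH3
Op 2: best P0=NH0 P1=NH3
Op 3: best P0=NH0 P1=NH3
Op 4: best P0=NH1 P1=NH3
Op 5: best P0=NH1 P1=NH2
Op 6: best P0=NH2 P1=NH2
Op 7: best P0=NH2 P1=NH2
Op 8: best P0=NH2 P1=NH2
Op 9: best P0=NH1 P1=NH2

Answer: P0:NH1 P1:NH2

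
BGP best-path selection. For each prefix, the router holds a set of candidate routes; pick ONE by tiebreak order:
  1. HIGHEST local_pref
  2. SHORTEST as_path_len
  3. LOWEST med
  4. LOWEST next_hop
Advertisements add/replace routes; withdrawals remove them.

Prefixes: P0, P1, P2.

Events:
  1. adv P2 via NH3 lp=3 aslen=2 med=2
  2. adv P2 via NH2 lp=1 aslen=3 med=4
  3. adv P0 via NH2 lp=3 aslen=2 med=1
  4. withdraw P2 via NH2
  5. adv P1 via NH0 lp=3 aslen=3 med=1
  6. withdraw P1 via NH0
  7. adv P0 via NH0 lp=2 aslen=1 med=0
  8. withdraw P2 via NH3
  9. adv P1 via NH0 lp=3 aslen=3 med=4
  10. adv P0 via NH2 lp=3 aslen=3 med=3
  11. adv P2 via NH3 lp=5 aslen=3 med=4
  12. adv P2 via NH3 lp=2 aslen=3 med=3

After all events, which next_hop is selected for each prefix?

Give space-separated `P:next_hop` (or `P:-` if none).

Op 1: best P0=- P1=- P2=NH3
Op 2: best P0=- P1=- P2=NH3
Op 3: best P0=NH2 P1=- P2=NH3
Op 4: best P0=NH2 P1=- P2=NH3
Op 5: best P0=NH2 P1=NH0 P2=NH3
Op 6: best P0=NH2 P1=- P2=NH3
Op 7: best P0=NH2 P1=- P2=NH3
Op 8: best P0=NH2 P1=- P2=-
Op 9: best P0=NH2 P1=NH0 P2=-
Op 10: best P0=NH2 P1=NH0 P2=-
Op 11: best P0=NH2 P1=NH0 P2=NH3
Op 12: best P0=NH2 P1=NH0 P2=NH3

Answer: P0:NH2 P1:NH0 P2:NH3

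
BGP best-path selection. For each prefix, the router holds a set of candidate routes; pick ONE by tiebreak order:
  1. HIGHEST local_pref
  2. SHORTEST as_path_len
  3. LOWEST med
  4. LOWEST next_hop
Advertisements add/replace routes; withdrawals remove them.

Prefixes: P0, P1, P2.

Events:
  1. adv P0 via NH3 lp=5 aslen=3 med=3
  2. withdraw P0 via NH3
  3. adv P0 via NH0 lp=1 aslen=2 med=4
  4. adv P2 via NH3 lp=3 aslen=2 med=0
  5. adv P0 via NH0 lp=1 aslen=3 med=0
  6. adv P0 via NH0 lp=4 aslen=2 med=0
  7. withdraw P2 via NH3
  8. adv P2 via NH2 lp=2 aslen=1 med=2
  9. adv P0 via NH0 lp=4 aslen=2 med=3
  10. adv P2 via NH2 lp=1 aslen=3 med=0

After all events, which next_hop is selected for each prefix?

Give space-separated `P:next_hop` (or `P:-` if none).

Op 1: best P0=NH3 P1=- P2=-
Op 2: best P0=- P1=- P2=-
Op 3: best P0=NH0 P1=- P2=-
Op 4: best P0=NH0 P1=- P2=NH3
Op 5: best P0=NH0 P1=- P2=NH3
Op 6: best P0=NH0 P1=- P2=NH3
Op 7: best P0=NH0 P1=- P2=-
Op 8: best P0=NH0 P1=- P2=NH2
Op 9: best P0=NH0 P1=- P2=NH2
Op 10: best P0=NH0 P1=- P2=NH2

Answer: P0:NH0 P1:- P2:NH2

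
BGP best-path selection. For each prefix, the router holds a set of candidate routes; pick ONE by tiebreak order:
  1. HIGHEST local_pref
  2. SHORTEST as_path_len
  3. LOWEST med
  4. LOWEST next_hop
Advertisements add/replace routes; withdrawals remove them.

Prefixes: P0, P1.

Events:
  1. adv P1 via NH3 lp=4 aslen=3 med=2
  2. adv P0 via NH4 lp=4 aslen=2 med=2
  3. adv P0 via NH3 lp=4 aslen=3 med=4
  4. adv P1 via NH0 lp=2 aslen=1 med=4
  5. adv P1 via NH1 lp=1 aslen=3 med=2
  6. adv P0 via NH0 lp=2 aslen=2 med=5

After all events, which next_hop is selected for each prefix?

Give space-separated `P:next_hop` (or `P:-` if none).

Answer: P0:NH4 P1:NH3

Derivation:
Op 1: best P0=- P1=NH3
Op 2: best P0=NH4 P1=NH3
Op 3: best P0=NH4 P1=NH3
Op 4: best P0=NH4 P1=NH3
Op 5: best P0=NH4 P1=NH3
Op 6: best P0=NH4 P1=NH3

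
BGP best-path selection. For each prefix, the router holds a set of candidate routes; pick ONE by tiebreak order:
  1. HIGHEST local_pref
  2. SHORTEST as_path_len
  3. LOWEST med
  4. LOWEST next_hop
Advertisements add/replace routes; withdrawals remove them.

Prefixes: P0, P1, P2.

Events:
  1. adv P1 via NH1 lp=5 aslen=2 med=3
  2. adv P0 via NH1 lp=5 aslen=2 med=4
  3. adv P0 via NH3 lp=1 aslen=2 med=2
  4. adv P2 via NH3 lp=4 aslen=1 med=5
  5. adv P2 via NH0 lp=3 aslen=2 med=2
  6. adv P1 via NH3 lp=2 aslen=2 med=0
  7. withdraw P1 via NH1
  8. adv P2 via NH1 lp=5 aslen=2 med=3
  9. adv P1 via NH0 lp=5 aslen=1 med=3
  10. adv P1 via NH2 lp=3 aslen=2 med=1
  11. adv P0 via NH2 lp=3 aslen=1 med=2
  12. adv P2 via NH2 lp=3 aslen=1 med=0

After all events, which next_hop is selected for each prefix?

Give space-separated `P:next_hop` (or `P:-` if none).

Op 1: best P0=- P1=NH1 P2=-
Op 2: best P0=NH1 P1=NH1 P2=-
Op 3: best P0=NH1 P1=NH1 P2=-
Op 4: best P0=NH1 P1=NH1 P2=NH3
Op 5: best P0=NH1 P1=NH1 P2=NH3
Op 6: best P0=NH1 P1=NH1 P2=NH3
Op 7: best P0=NH1 P1=NH3 P2=NH3
Op 8: best P0=NH1 P1=NH3 P2=NH1
Op 9: best P0=NH1 P1=NH0 P2=NH1
Op 10: best P0=NH1 P1=NH0 P2=NH1
Op 11: best P0=NH1 P1=NH0 P2=NH1
Op 12: best P0=NH1 P1=NH0 P2=NH1

Answer: P0:NH1 P1:NH0 P2:NH1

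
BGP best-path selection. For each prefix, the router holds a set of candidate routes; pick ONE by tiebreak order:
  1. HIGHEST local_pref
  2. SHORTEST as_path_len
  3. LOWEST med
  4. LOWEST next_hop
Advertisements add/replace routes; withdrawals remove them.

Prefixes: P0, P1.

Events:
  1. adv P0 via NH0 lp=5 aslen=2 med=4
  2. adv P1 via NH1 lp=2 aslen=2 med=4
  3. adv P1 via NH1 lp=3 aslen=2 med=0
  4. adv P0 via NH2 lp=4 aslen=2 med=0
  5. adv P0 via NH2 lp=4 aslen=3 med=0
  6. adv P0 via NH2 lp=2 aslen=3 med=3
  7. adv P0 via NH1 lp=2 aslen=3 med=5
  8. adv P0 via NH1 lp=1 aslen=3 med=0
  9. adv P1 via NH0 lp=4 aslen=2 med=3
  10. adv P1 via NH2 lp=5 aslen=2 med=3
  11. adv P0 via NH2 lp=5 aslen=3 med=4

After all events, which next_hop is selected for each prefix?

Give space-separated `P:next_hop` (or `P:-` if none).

Answer: P0:NH0 P1:NH2

Derivation:
Op 1: best P0=NH0 P1=-
Op 2: best P0=NH0 P1=NH1
Op 3: best P0=NH0 P1=NH1
Op 4: best P0=NH0 P1=NH1
Op 5: best P0=NH0 P1=NH1
Op 6: best P0=NH0 P1=NH1
Op 7: best P0=NH0 P1=NH1
Op 8: best P0=NH0 P1=NH1
Op 9: best P0=NH0 P1=NH0
Op 10: best P0=NH0 P1=NH2
Op 11: best P0=NH0 P1=NH2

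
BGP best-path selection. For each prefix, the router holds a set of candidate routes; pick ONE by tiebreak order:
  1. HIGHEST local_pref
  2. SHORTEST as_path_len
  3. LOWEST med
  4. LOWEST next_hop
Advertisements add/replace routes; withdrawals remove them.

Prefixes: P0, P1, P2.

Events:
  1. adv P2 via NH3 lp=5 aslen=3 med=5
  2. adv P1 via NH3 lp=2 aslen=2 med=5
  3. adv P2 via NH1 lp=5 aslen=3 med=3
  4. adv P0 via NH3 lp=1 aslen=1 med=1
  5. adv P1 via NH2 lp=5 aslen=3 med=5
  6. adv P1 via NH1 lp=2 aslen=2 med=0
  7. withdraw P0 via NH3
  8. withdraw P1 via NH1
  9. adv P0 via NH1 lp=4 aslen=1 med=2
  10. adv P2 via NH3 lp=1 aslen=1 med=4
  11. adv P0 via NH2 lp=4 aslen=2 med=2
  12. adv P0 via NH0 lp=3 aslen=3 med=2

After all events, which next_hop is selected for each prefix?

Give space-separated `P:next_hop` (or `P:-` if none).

Op 1: best P0=- P1=- P2=NH3
Op 2: best P0=- P1=NH3 P2=NH3
Op 3: best P0=- P1=NH3 P2=NH1
Op 4: best P0=NH3 P1=NH3 P2=NH1
Op 5: best P0=NH3 P1=NH2 P2=NH1
Op 6: best P0=NH3 P1=NH2 P2=NH1
Op 7: best P0=- P1=NH2 P2=NH1
Op 8: best P0=- P1=NH2 P2=NH1
Op 9: best P0=NH1 P1=NH2 P2=NH1
Op 10: best P0=NH1 P1=NH2 P2=NH1
Op 11: best P0=NH1 P1=NH2 P2=NH1
Op 12: best P0=NH1 P1=NH2 P2=NH1

Answer: P0:NH1 P1:NH2 P2:NH1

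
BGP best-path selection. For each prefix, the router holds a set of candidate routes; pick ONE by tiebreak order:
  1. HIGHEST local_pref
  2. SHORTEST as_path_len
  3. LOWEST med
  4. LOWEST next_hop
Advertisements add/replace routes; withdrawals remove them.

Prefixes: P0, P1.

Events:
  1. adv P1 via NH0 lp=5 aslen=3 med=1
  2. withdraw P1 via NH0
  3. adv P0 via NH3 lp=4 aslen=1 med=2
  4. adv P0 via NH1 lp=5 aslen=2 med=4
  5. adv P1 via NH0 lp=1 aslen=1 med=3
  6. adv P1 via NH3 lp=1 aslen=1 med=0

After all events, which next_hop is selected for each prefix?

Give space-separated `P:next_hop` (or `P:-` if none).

Op 1: best P0=- P1=NH0
Op 2: best P0=- P1=-
Op 3: best P0=NH3 P1=-
Op 4: best P0=NH1 P1=-
Op 5: best P0=NH1 P1=NH0
Op 6: best P0=NH1 P1=NH3

Answer: P0:NH1 P1:NH3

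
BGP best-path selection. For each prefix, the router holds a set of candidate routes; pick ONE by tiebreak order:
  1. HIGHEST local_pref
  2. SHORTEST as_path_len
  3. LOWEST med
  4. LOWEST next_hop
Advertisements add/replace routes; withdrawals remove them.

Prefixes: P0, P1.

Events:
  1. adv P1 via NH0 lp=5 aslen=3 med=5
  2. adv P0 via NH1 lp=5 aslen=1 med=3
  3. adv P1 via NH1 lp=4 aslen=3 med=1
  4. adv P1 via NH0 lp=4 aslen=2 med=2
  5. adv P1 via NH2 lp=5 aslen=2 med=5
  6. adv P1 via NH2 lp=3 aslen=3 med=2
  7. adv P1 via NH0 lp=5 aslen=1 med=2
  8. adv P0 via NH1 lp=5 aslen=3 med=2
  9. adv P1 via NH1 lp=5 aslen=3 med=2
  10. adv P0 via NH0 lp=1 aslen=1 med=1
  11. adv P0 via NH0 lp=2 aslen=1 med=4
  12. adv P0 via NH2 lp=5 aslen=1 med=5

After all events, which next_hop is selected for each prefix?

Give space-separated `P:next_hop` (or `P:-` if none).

Op 1: best P0=- P1=NH0
Op 2: best P0=NH1 P1=NH0
Op 3: best P0=NH1 P1=NH0
Op 4: best P0=NH1 P1=NH0
Op 5: best P0=NH1 P1=NH2
Op 6: best P0=NH1 P1=NH0
Op 7: best P0=NH1 P1=NH0
Op 8: best P0=NH1 P1=NH0
Op 9: best P0=NH1 P1=NH0
Op 10: best P0=NH1 P1=NH0
Op 11: best P0=NH1 P1=NH0
Op 12: best P0=NH2 P1=NH0

Answer: P0:NH2 P1:NH0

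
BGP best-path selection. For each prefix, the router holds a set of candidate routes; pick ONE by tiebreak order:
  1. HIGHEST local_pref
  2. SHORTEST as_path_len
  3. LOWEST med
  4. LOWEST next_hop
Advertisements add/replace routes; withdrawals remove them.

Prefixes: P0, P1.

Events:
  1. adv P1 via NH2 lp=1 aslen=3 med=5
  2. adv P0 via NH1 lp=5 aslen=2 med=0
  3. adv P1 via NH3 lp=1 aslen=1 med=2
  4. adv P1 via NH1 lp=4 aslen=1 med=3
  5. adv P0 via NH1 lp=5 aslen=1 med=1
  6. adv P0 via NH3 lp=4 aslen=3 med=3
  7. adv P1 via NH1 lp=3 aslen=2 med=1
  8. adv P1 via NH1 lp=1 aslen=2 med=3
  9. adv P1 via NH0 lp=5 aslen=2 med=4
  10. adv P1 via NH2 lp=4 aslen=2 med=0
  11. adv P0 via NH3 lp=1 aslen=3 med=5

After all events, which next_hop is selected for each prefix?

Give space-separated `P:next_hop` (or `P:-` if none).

Answer: P0:NH1 P1:NH0

Derivation:
Op 1: best P0=- P1=NH2
Op 2: best P0=NH1 P1=NH2
Op 3: best P0=NH1 P1=NH3
Op 4: best P0=NH1 P1=NH1
Op 5: best P0=NH1 P1=NH1
Op 6: best P0=NH1 P1=NH1
Op 7: best P0=NH1 P1=NH1
Op 8: best P0=NH1 P1=NH3
Op 9: best P0=NH1 P1=NH0
Op 10: best P0=NH1 P1=NH0
Op 11: best P0=NH1 P1=NH0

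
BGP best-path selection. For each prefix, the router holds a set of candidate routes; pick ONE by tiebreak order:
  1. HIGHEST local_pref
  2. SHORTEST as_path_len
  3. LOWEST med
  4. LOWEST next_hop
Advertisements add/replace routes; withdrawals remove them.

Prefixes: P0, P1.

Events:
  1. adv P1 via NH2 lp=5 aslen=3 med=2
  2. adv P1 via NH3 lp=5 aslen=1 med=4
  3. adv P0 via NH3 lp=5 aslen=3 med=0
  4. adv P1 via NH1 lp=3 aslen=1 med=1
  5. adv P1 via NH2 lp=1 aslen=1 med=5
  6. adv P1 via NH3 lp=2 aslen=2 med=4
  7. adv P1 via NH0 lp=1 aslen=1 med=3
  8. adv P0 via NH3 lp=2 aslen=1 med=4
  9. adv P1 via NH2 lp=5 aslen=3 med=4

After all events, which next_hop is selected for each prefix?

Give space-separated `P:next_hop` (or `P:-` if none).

Op 1: best P0=- P1=NH2
Op 2: best P0=- P1=NH3
Op 3: best P0=NH3 P1=NH3
Op 4: best P0=NH3 P1=NH3
Op 5: best P0=NH3 P1=NH3
Op 6: best P0=NH3 P1=NH1
Op 7: best P0=NH3 P1=NH1
Op 8: best P0=NH3 P1=NH1
Op 9: best P0=NH3 P1=NH2

Answer: P0:NH3 P1:NH2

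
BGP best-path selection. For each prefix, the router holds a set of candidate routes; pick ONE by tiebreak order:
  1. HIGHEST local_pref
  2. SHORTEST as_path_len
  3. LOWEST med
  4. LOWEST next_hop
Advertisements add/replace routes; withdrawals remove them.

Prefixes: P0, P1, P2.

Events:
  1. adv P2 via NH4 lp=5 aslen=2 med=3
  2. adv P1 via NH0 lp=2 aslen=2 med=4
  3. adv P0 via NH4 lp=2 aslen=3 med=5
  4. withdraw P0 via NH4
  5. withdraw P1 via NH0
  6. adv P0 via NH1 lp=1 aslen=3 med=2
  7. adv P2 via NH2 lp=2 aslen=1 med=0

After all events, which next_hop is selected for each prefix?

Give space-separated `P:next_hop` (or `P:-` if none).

Answer: P0:NH1 P1:- P2:NH4

Derivation:
Op 1: best P0=- P1=- P2=NH4
Op 2: best P0=- P1=NH0 P2=NH4
Op 3: best P0=NH4 P1=NH0 P2=NH4
Op 4: best P0=- P1=NH0 P2=NH4
Op 5: best P0=- P1=- P2=NH4
Op 6: best P0=NH1 P1=- P2=NH4
Op 7: best P0=NH1 P1=- P2=NH4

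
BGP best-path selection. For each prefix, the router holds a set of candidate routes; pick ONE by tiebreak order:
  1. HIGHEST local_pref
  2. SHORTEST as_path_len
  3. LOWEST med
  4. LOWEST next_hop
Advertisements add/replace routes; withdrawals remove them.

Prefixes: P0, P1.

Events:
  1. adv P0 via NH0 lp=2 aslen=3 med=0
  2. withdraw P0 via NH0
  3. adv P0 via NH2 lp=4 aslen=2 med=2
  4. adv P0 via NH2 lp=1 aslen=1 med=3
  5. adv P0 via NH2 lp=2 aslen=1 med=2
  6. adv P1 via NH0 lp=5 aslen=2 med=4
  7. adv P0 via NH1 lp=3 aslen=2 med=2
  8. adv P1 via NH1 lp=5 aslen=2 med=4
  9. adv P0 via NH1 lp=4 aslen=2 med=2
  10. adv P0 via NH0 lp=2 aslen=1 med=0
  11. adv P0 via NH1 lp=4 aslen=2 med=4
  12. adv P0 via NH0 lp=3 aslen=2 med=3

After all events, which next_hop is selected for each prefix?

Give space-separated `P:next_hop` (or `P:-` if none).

Answer: P0:NH1 P1:NH0

Derivation:
Op 1: best P0=NH0 P1=-
Op 2: best P0=- P1=-
Op 3: best P0=NH2 P1=-
Op 4: best P0=NH2 P1=-
Op 5: best P0=NH2 P1=-
Op 6: best P0=NH2 P1=NH0
Op 7: best P0=NH1 P1=NH0
Op 8: best P0=NH1 P1=NH0
Op 9: best P0=NH1 P1=NH0
Op 10: best P0=NH1 P1=NH0
Op 11: best P0=NH1 P1=NH0
Op 12: best P0=NH1 P1=NH0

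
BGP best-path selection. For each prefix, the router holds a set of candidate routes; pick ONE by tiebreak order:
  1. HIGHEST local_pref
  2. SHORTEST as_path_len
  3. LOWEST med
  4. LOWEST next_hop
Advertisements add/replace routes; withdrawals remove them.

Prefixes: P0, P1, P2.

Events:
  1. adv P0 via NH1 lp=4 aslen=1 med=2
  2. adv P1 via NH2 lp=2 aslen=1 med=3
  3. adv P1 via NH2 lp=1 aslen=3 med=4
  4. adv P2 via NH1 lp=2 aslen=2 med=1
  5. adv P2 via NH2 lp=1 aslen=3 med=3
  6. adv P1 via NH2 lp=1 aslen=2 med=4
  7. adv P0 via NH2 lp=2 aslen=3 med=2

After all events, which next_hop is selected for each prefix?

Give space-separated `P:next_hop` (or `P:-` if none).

Answer: P0:NH1 P1:NH2 P2:NH1

Derivation:
Op 1: best P0=NH1 P1=- P2=-
Op 2: best P0=NH1 P1=NH2 P2=-
Op 3: best P0=NH1 P1=NH2 P2=-
Op 4: best P0=NH1 P1=NH2 P2=NH1
Op 5: best P0=NH1 P1=NH2 P2=NH1
Op 6: best P0=NH1 P1=NH2 P2=NH1
Op 7: best P0=NH1 P1=NH2 P2=NH1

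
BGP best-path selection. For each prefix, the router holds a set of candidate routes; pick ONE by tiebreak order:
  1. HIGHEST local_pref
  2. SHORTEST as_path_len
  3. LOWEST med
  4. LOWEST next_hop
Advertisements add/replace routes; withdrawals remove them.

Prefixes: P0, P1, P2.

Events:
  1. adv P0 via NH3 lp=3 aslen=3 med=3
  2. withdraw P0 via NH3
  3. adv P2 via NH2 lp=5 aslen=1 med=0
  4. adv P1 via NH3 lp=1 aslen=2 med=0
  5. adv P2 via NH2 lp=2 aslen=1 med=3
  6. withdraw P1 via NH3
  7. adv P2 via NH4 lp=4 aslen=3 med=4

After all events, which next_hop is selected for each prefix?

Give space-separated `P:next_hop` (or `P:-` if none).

Op 1: best P0=NH3 P1=- P2=-
Op 2: best P0=- P1=- P2=-
Op 3: best P0=- P1=- P2=NH2
Op 4: best P0=- P1=NH3 P2=NH2
Op 5: best P0=- P1=NH3 P2=NH2
Op 6: best P0=- P1=- P2=NH2
Op 7: best P0=- P1=- P2=NH4

Answer: P0:- P1:- P2:NH4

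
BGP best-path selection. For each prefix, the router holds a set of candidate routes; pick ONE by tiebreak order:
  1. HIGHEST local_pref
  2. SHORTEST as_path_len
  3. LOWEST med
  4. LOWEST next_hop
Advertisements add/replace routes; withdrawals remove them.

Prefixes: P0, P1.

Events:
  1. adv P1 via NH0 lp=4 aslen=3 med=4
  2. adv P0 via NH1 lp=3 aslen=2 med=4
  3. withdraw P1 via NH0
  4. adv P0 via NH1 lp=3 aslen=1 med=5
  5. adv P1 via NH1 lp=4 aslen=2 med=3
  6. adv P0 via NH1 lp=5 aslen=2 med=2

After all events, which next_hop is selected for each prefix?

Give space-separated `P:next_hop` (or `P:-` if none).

Op 1: best P0=- P1=NH0
Op 2: best P0=NH1 P1=NH0
Op 3: best P0=NH1 P1=-
Op 4: best P0=NH1 P1=-
Op 5: best P0=NH1 P1=NH1
Op 6: best P0=NH1 P1=NH1

Answer: P0:NH1 P1:NH1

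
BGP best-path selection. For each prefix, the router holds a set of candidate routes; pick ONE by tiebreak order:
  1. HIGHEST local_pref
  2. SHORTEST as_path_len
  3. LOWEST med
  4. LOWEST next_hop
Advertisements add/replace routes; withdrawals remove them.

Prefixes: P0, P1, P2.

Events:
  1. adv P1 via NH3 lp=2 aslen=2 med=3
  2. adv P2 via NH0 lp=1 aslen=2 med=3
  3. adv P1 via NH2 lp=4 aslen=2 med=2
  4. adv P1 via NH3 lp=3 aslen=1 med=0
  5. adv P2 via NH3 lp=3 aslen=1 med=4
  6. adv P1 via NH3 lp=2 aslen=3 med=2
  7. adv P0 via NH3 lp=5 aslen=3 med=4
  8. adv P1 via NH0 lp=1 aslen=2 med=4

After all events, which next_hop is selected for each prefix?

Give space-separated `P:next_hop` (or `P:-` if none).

Op 1: best P0=- P1=NH3 P2=-
Op 2: best P0=- P1=NH3 P2=NH0
Op 3: best P0=- P1=NH2 P2=NH0
Op 4: best P0=- P1=NH2 P2=NH0
Op 5: best P0=- P1=NH2 P2=NH3
Op 6: best P0=- P1=NH2 P2=NH3
Op 7: best P0=NH3 P1=NH2 P2=NH3
Op 8: best P0=NH3 P1=NH2 P2=NH3

Answer: P0:NH3 P1:NH2 P2:NH3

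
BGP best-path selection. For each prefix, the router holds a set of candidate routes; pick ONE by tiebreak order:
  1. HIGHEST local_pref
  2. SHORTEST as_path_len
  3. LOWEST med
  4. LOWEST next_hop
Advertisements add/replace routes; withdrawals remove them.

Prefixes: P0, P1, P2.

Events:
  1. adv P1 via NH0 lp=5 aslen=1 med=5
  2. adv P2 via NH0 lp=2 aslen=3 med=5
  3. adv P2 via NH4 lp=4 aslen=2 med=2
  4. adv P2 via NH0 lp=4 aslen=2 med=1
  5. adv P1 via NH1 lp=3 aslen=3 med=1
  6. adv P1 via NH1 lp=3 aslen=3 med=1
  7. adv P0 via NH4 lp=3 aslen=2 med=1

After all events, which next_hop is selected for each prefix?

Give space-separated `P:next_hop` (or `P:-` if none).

Answer: P0:NH4 P1:NH0 P2:NH0

Derivation:
Op 1: best P0=- P1=NH0 P2=-
Op 2: best P0=- P1=NH0 P2=NH0
Op 3: best P0=- P1=NH0 P2=NH4
Op 4: best P0=- P1=NH0 P2=NH0
Op 5: best P0=- P1=NH0 P2=NH0
Op 6: best P0=- P1=NH0 P2=NH0
Op 7: best P0=NH4 P1=NH0 P2=NH0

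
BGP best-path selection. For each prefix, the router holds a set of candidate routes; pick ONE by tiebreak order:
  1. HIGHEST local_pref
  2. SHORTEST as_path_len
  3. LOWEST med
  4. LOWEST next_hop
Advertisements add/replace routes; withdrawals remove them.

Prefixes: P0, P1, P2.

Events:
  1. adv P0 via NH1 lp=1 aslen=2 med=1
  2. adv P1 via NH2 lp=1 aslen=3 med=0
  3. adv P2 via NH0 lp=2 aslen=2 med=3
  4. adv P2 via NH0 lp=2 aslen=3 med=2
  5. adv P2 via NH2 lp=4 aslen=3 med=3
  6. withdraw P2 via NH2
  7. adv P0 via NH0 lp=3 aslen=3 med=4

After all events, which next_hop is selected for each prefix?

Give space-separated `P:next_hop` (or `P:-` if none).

Answer: P0:NH0 P1:NH2 P2:NH0

Derivation:
Op 1: best P0=NH1 P1=- P2=-
Op 2: best P0=NH1 P1=NH2 P2=-
Op 3: best P0=NH1 P1=NH2 P2=NH0
Op 4: best P0=NH1 P1=NH2 P2=NH0
Op 5: best P0=NH1 P1=NH2 P2=NH2
Op 6: best P0=NH1 P1=NH2 P2=NH0
Op 7: best P0=NH0 P1=NH2 P2=NH0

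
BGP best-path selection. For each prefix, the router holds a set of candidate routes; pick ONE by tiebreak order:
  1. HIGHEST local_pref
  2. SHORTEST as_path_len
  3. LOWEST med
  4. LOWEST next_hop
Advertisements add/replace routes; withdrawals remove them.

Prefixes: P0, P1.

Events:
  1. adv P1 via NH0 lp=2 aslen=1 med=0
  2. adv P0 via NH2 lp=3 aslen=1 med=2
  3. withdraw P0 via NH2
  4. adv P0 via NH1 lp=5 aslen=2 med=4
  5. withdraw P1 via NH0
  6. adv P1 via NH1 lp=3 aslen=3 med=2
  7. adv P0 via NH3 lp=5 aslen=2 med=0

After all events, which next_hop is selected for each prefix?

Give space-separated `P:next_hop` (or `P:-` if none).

Answer: P0:NH3 P1:NH1

Derivation:
Op 1: best P0=- P1=NH0
Op 2: best P0=NH2 P1=NH0
Op 3: best P0=- P1=NH0
Op 4: best P0=NH1 P1=NH0
Op 5: best P0=NH1 P1=-
Op 6: best P0=NH1 P1=NH1
Op 7: best P0=NH3 P1=NH1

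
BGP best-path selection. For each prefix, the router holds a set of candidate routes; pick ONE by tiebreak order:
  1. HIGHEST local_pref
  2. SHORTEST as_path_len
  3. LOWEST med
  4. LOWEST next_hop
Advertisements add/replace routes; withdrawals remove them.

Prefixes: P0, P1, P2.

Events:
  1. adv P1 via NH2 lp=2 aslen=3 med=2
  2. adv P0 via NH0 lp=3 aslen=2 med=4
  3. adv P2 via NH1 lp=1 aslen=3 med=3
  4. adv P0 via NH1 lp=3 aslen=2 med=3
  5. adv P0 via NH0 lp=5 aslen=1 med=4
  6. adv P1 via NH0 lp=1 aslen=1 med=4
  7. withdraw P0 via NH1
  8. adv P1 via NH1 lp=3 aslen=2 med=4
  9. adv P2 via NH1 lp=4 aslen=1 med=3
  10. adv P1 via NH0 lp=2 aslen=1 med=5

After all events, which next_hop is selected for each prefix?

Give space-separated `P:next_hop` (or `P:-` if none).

Answer: P0:NH0 P1:NH1 P2:NH1

Derivation:
Op 1: best P0=- P1=NH2 P2=-
Op 2: best P0=NH0 P1=NH2 P2=-
Op 3: best P0=NH0 P1=NH2 P2=NH1
Op 4: best P0=NH1 P1=NH2 P2=NH1
Op 5: best P0=NH0 P1=NH2 P2=NH1
Op 6: best P0=NH0 P1=NH2 P2=NH1
Op 7: best P0=NH0 P1=NH2 P2=NH1
Op 8: best P0=NH0 P1=NH1 P2=NH1
Op 9: best P0=NH0 P1=NH1 P2=NH1
Op 10: best P0=NH0 P1=NH1 P2=NH1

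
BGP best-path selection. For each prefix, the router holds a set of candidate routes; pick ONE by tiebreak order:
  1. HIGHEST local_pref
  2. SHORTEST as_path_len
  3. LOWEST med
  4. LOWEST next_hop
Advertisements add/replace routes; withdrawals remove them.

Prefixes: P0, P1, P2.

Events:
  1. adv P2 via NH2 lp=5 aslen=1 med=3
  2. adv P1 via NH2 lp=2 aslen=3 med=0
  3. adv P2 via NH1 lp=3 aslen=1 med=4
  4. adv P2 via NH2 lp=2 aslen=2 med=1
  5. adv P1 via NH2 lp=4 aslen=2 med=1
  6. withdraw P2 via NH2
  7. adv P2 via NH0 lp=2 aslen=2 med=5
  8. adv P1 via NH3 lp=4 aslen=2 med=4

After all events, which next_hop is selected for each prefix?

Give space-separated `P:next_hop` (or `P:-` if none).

Answer: P0:- P1:NH2 P2:NH1

Derivation:
Op 1: best P0=- P1=- P2=NH2
Op 2: best P0=- P1=NH2 P2=NH2
Op 3: best P0=- P1=NH2 P2=NH2
Op 4: best P0=- P1=NH2 P2=NH1
Op 5: best P0=- P1=NH2 P2=NH1
Op 6: best P0=- P1=NH2 P2=NH1
Op 7: best P0=- P1=NH2 P2=NH1
Op 8: best P0=- P1=NH2 P2=NH1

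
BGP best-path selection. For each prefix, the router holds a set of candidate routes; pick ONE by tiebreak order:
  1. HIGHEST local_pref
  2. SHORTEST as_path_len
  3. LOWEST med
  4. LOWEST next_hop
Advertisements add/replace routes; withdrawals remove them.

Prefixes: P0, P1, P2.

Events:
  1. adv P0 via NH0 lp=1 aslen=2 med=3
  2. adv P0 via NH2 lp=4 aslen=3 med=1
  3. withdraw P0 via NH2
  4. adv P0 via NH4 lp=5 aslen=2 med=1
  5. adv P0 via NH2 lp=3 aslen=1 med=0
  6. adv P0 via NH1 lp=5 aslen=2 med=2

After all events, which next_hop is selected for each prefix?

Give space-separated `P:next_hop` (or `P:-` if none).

Answer: P0:NH4 P1:- P2:-

Derivation:
Op 1: best P0=NH0 P1=- P2=-
Op 2: best P0=NH2 P1=- P2=-
Op 3: best P0=NH0 P1=- P2=-
Op 4: best P0=NH4 P1=- P2=-
Op 5: best P0=NH4 P1=- P2=-
Op 6: best P0=NH4 P1=- P2=-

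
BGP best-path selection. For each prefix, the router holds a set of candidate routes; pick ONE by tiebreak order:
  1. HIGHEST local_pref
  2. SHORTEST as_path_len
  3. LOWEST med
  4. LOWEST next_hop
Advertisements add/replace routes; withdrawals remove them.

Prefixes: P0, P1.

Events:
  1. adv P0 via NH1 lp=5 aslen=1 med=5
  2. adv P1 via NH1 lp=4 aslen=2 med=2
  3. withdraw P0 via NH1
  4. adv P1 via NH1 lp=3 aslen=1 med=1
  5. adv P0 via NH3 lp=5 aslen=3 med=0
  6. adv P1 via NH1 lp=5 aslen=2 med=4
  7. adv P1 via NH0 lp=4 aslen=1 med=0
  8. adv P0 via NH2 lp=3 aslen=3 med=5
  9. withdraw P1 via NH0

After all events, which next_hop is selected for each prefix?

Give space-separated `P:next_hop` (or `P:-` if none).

Answer: P0:NH3 P1:NH1

Derivation:
Op 1: best P0=NH1 P1=-
Op 2: best P0=NH1 P1=NH1
Op 3: best P0=- P1=NH1
Op 4: best P0=- P1=NH1
Op 5: best P0=NH3 P1=NH1
Op 6: best P0=NH3 P1=NH1
Op 7: best P0=NH3 P1=NH1
Op 8: best P0=NH3 P1=NH1
Op 9: best P0=NH3 P1=NH1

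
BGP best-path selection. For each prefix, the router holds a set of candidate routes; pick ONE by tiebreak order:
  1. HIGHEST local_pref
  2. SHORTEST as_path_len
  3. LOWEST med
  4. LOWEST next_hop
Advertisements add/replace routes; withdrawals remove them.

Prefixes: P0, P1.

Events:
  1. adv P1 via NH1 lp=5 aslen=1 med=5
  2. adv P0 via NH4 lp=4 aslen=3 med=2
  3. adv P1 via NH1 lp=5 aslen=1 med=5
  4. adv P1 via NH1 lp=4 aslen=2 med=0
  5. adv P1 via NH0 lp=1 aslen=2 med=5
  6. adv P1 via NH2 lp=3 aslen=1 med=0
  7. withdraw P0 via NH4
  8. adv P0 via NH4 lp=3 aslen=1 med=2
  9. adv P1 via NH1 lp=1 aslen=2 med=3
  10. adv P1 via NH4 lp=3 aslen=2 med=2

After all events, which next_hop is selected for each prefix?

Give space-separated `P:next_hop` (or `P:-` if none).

Op 1: best P0=- P1=NH1
Op 2: best P0=NH4 P1=NH1
Op 3: best P0=NH4 P1=NH1
Op 4: best P0=NH4 P1=NH1
Op 5: best P0=NH4 P1=NH1
Op 6: best P0=NH4 P1=NH1
Op 7: best P0=- P1=NH1
Op 8: best P0=NH4 P1=NH1
Op 9: best P0=NH4 P1=NH2
Op 10: best P0=NH4 P1=NH2

Answer: P0:NH4 P1:NH2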